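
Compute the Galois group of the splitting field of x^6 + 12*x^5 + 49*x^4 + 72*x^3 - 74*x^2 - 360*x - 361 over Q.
6T7: S_4

The polynomial f is an irreducible sextic over Q, so G = Gal(f/Q) is one of the 16 transitive subgroups 6T1, ..., 6T16 of S_6. The discriminant of f is 216195241024 = 464968^2, a perfect square, so G is contained in A_6. The transitive groups of degree 6 contained in A_6 are: A_4 (6T4, order 12), S_4 (6T7, order 24), (C_3 x C_3) : C_4 (6T10, order 36), PSL(2,5) (6T12, order 60), A_6 (6T15, order 360). By Dedekind's theorem, for a prime p not dividing disc(f) the degrees of the irreducible factors of f mod p form the cycle type of an element of G. Factoring f modulo the 79 such primes p <= 431 (skipping 2, 7, 19, 23, which divide the discriminant), each new pattern first appears at: mod 3: f = (x^3 + 2x + 1)(x^3 + 2x + 2), pattern 3+3; mod 5: f = (x^2 + 4x + 2)(x^4 + 3x^3 + x + 2), pattern 4+2; mod 43: f = (x + 10)(x + 37)(x^2 + 18x + 6)(x^2 + 33x + 36), pattern 2+2+1+1; mod 223: f = (x + 8)(x + 61)(x + 111)(x + 116)(x + 166)(x + 219), pattern 1+1+1+1+1+1. No other pattern occurs in this range, so the set of observed cycle types is {3+3, 4+2, 2+2+1+1, 1+1+1+1+1+1}. The candidates containing elements of all these cycle types are S_4 (6T7) of order 24, (C_3 x C_3) : C_4 (6T10) of order 36, A_6 (6T15) of order 360; the others are excluded. The observed types are precisely the cycle types that occur in S_4 (6T7). Each of the other remaining candidates has further cycle types, and by the Chebotarev density theorem the matching factorization patterns would occur for a proportion of primes equal to their share of the group: (C_3 x C_3) : C_4 (6T10) additionally contains elements of type 3+1+1+1 (4 of its 36 elements, about 11% of primes); A_6 (6T15) additionally contains elements of type 5+1, 3+1+1+1 (184 of its 360 elements, about 51% of primes). None of the 79 primes tested shows any such pattern (for each of these groups the chance of that is below 10^-4), which rules them out. Hence G = S_4 (6T7), of order 24.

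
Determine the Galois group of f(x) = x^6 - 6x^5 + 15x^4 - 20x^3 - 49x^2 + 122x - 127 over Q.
6T7: S_4

The polynomial f is an irreducible sextic over Q, so G = Gal(f/Q) is one of the 16 transitive subgroups 6T1, ..., 6T16 of S_6. The discriminant of f is 3603718079512576 = 60030976^2, a perfect square, so G is contained in A_6. The transitive groups of degree 6 contained in A_6 are: A_4 (6T4, order 12), S_4 (6T7, order 24), (C_3 x C_3) : C_4 (6T10, order 36), PSL(2,5) (6T12, order 60), A_6 (6T15, order 360). By Dedekind's theorem, for a prime p not dividing disc(f) the degrees of the irreducible factors of f mod p form the cycle type of an element of G. Factoring f modulo the 79 such primes p <= 419 (skipping 2, 229, which divide the discriminant), each new pattern first appears at: mod 3: f = (x^3 + x^2 + 2)(x^3 + 2x^2 + x + 1), pattern 3+3; mod 7: f = (x^2 + 5x + 3)(x^4 + 3x^3 + 4x^2 + 2), pattern 4+2; mod 23: f = (x + 4)(x + 17)(x^2 + 2)(x^2 + 19x + 6), pattern 2+2+1+1; mod 193: f = (x + 6)(x + 12)(x + 18)(x + 173)(x + 179)(x + 185), pattern 1+1+1+1+1+1. No other pattern occurs in this range, so the set of observed cycle types is {3+3, 4+2, 2+2+1+1, 1+1+1+1+1+1}. The candidates containing elements of all these cycle types are S_4 (6T7) of order 24, (C_3 x C_3) : C_4 (6T10) of order 36, A_6 (6T15) of order 360; the others are excluded. The observed types are precisely the cycle types that occur in S_4 (6T7). Each of the other remaining candidates has further cycle types, and by the Chebotarev density theorem the matching factorization patterns would occur for a proportion of primes equal to their share of the group: (C_3 x C_3) : C_4 (6T10) additionally contains elements of type 3+1+1+1 (4 of its 36 elements, about 11% of primes); A_6 (6T15) additionally contains elements of type 5+1, 3+1+1+1 (184 of its 360 elements, about 51% of primes). None of the 79 primes tested shows any such pattern (for each of these groups the chance of that is below 10^-4), which rules them out. Hence G = S_4 (6T7), of order 24.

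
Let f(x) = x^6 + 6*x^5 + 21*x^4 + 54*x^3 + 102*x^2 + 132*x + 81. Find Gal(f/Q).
The polynomial f is an irreducible sextic over Q, so G = Gal(f/Q) is one of the 16 transitive subgroups 6T1, ..., 6T16 of S_6. The discriminant of f is -1024192512, which is not a perfect square, so G is not contained in A_6. The transitive groups of degree 6 not contained in A_6 are: C_6 (6T1, order 6), S_3 (6T2, order 6), D_6 (6T3, order 12), C_3 x S_3 (6T5, order 18), A_4 x C_2 (6T6, order 24), S_4 (6T8, order 24), S_3 x S_3 (6T9, order 36), S_4 x C_2 (6T11, order 48), (S_3 x S_3) : C_2 (6T13, order 72), PGL(2,5) (6T14, order 120), S_6 (6T16, order 720). By Dedekind's theorem, for a prime p not dividing disc(f) the degrees of the irreducible factors of f mod p form the cycle type of an element of G. Factoring f modulo the 21 such primes p <= 89 (skipping 2, 3, 7, which divide the discriminant), each new pattern first appears at: mod 5: f = (x^6 + x^5 + x^4 + 4x^3 + 2x^2 + 2x + 1), pattern 6; mod 11: f = (x + 6)(x^5 + 10x^3 + 5x^2 + 6x + 8), pattern 5+1; mod 13: f = (x + 1)(x + 3)(x^4 + 2x^3 + 10x^2 + 8x + 1), pattern 4+1+1; mod 23: f = (x + 5)(x + 11)(x^2 + 2x + 4)(x^2 + 11x + 8), pattern 2+2+1+1; mod 43: f = (x^3 + 22x^2 + 25x + 24)(x^3 + 27x^2 + 4x + 41), pattern 3+3; mod 61: f = (x^2 + 21x + 42)(x^2 + 47x + 20)(x^2 + 60x + 16), pattern 2+2+2. No other pattern occurs in this range, so the set of observed cycle types is {6, 5+1, 4+1+1, 2+2+1+1, 3+3, 2+2+2}. The candidates containing elements of all these cycle types are PGL(2,5) (6T14) of order 120, S_6 (6T16) of order 720; the others are excluded. The observed types are precisely the cycle types that occur in PGL(2,5) (6T14) (apart from the identity). Each of the other remaining candidates has further cycle types, and by the Chebotarev density theorem the matching factorization patterns would occur for a proportion of primes equal to their share of the group: S_6 (6T16) additionally contains elements of type 4+2, 3+2+1, 3+1+1+1, 2+1+1+1+1 (265 of its 720 elements, about 37% of primes). None of the 21 primes tested shows any such pattern (for each of these groups the chance of that is below 10^-4), which rules them out. Hence G = PGL(2,5) (6T14), of order 120.

PGL(2,5) (also written S5(6))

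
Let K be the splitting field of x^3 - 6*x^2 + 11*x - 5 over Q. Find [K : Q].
6

The degree of the splitting field over Q equals the order of the Galois group, so first determine the group. The polynomial is an irreducible cubic over Q and its discriminant is -23, which is not a perfect square. For an irreducible cubic, a non-square discriminant gives Galois group S_3. The Galois group S_3 (3T2) has order 6, so the splitting field has degree 6 over Q.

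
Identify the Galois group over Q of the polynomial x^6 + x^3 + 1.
The polynomial f is an irreducible sextic over Q, so G = Gal(f/Q) is one of the 16 transitive subgroups 6T1, ..., 6T16 of S_6. The discriminant of f is -19683, which is not a perfect square, so G is not contained in A_6. The transitive groups of degree 6 not contained in A_6 are: C_6 (6T1, order 6), S_3 (6T2, order 6), D_6 (6T3, order 12), C_3 x S_3 (6T5, order 18), A_4 x C_2 (6T6, order 24), S_4 (6T8, order 24), S_3 x S_3 (6T9, order 36), S_4 x C_2 (6T11, order 48), (S_3 x S_3) : C_2 (6T13, order 72), PGL(2,5) (6T14, order 120), S_6 (6T16, order 720). By Dedekind's theorem, for a prime p not dividing disc(f) the degrees of the irreducible factors of f mod p form the cycle type of an element of G. Factoring f modulo the 37 such primes p <= 163 (skipping 3, which divides the discriminant), each new pattern first appears at: mod 2: f = (x^6 + x^3 + 1), pattern 6; mod 7: f = (x^3 + 3)(x^3 + 5), pattern 3+3; mod 17: f = (x^2 + 3x + 1)(x^2 + 4x + 1)(x^2 + 10x + 1), pattern 2+2+2; mod 19: f = (x + 2)(x + 3)(x + 10)(x + 13)(x + 14)(x + 15), pattern 1+1+1+1+1+1. No other pattern occurs in this range, so the set of observed cycle types is {6, 3+3, 2+2+2, 1+1+1+1+1+1}. The candidates containing elements of all these cycle types are C_6 (6T1) of order 6, D_6 (6T3) of order 12, C_3 x S_3 (6T5) of order 18, A_4 x C_2 (6T6) of order 24, S_3 x S_3 (6T9) of order 36, S_4 x C_2 (6T11) of order 48, (S_3 x S_3) : C_2 (6T13) of order 72, PGL(2,5) (6T14) of order 120, S_6 (6T16) of order 720; the others are excluded. The observed types are precisely the cycle types that occur in C_6 (6T1). Each of the other remaining candidates has further cycle types, and by the Chebotarev density theorem the matching factorization patterns would occur for a proportion of primes equal to their share of the group: D_6 (6T3) additionally contains elements of type 2+2+1+1 (3 of its 12 elements, about 25% of primes); C_3 x S_3 (6T5) additionally contains elements of type 3+1+1+1 (4 of its 18 elements, about 22% of primes); A_4 x C_2 (6T6) additionally contains elements of type 2+2+1+1, 2+1+1+1+1 (6 of its 24 elements, about 25% of primes); S_3 x S_3 (6T9) additionally contains elements of type 3+1+1+1, 2+2+1+1 (13 of its 36 elements, about 36% of primes); S_4 x C_2 (6T11) additionally contains elements of type 4+2, 4+1+1, 2+2+1+1, 2+1+1+1+1 (24 of its 48 elements, about 50% of primes); (S_3 x S_3) : C_2 (6T13) additionally contains elements of type 4+2, 3+2+1, 3+1+1+1, 2+2+1+1, 2+1+1+1+1 (49 of its 72 elements, about 68% of primes); PGL(2,5) (6T14) additionally contains elements of type 5+1, 4+1+1, 2+2+1+1 (69 of its 120 elements, about 58% of primes); S_6 (6T16) additionally contains elements of type 5+1, 4+2, 4+1+1, 3+2+1, 3+1+1+1, 2+2+1+1, 2+1+1+1+1 (544 of its 720 elements, about 76% of primes). None of the 37 primes tested shows any such pattern (for each of these groups the chance of that is below 10^-4), which rules them out. Hence G = C_6 (6T1), of order 6.

C_6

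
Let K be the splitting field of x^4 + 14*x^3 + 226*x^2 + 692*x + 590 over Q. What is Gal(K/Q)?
A_4

The polynomial is an irreducible quartic over Q and its discriminant is 67313264704 = 259448^2, a perfect square, so the Galois group is contained in A_4. The resolvent cubic y^3 - 226*y^2 + 7328*y - 61144 is irreducible over Q. An irreducible resolvent with square discriminant gives A_4.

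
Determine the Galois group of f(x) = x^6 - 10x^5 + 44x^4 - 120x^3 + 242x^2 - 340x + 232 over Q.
The polynomial f is an irreducible sextic over Q, so G = Gal(f/Q) is one of the 16 transitive subgroups 6T1, ..., 6T16 of S_6. The discriminant of f is -4014080000, which is not a perfect square, so G is not contained in A_6. The transitive groups of degree 6 not contained in A_6 are: C_6 (6T1, order 6), S_3 (6T2, order 6), D_6 (6T3, order 12), C_3 x S_3 (6T5, order 18), A_4 x C_2 (6T6, order 24), S_4 (6T8, order 24), S_3 x S_3 (6T9, order 36), S_4 x C_2 (6T11, order 48), (S_3 x S_3) : C_2 (6T13, order 72), PGL(2,5) (6T14, order 120), S_6 (6T16, order 720). By Dedekind's theorem, for a prime p not dividing disc(f) the degrees of the irreducible factors of f mod p form the cycle type of an element of G. Factoring f modulo the 22 such primes p <= 97 (skipping 2, 5, 7, which divide the discriminant), each new pattern first appears at: mod 3: f = (x^3 + 2x + 1)(x^3 + 2x^2 + 1), pattern 3+3; mod 13: f = (x + 5)(x + 10)(x^4 + x^3 + 5x^2 + 2x + 1), pattern 4+1+1; mod 37: f = (x^2 + 10x + 30)(x^2 + 26x + 6)(x^2 + 28x + 35), pattern 2+2+2; mod 43: f = (x + 1)(x + 25)(x^2 + 19x + 25)(x^2 + 31x + 40), pattern 2+2+1+1. No other pattern occurs in this range, so the set of observed cycle types is {3+3, 4+1+1, 2+2+2, 2+2+1+1}. The candidates containing elements of all these cycle types are S_4 (6T8) of order 24, S_4 x C_2 (6T11) of order 48, PGL(2,5) (6T14) of order 120, S_6 (6T16) of order 720; the others are excluded. The observed types are precisely the cycle types that occur in S_4 (6T8) (apart from the identity). Each of the other remaining candidates has further cycle types, and by the Chebotarev density theorem the matching factorization patterns would occur for a proportion of primes equal to their share of the group: S_4 x C_2 (6T11) additionally contains elements of type 6, 4+2, 2+1+1+1+1 (17 of its 48 elements, about 35% of primes); PGL(2,5) (6T14) additionally contains elements of type 6, 5+1 (44 of its 120 elements, about 37% of primes); S_6 (6T16) additionally contains elements of type 6, 5+1, 4+2, 3+2+1, 3+1+1+1, 2+1+1+1+1 (529 of its 720 elements, about 73% of primes). None of the 22 primes tested shows any such pattern (for each of these groups the chance of that is below 10^-4), which rules them out. Hence G = S_4 (6T8), of order 24.

S_4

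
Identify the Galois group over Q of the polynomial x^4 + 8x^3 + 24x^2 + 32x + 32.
4T2: V_4

The polynomial is an irreducible quartic over Q and its discriminant is 1048576 = 1024^2, a perfect square, so the Galois group is contained in A_4. The resolvent cubic y^3 - 24*y^2 + 128*y splits completely over Q, which gives the Klein four-group V_4.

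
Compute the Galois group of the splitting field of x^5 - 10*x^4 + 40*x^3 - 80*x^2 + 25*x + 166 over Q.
The polynomial f is an irreducible quintic over Q, so G = Gal(f/Q) is a transitive subgroup of S_5: one of C_5 (5T1, order 5), D_5 (5T2, order 10), F_20 (5T3, order 20), A_5 (5T4, order 60) or S_5 (5T5, order 120). The discriminant of f is 58564000000 = 242000^2, a perfect square, so G is contained in A_5. The transitive groups of degree 5 contained in A_5 are: C_5 (5T1, order 5), D_5 (5T2, order 10), A_5 (5T4, order 60). By Dedekind's theorem, for a prime p not dividing disc(f) the degrees of the irreducible factors of f mod p form the cycle type of an element of G. Factoring f modulo the 3 such primes p <= 13 (skipping 2, 5, 11, which divide the discriminant), each new pattern first appears at: mod 3: f = (x^5 + 2x^4 + x^3 + x^2 + x + 1), pattern 5; mod 13: f = (x + 4)(x + 6)(x^3 + 6x^2 + 8x + 8), pattern 3+1+1. No other pattern occurs in this range, so the set of observed cycle types is {5, 3+1+1}. Among the candidates above, the only group containing elements of all these cycle types is A_5 (5T4) — each of C_5 (5T1), D_5 (5T2) lacks at least one of them. Hence G = A_5 (5T4), of order 60.

5T4: A_5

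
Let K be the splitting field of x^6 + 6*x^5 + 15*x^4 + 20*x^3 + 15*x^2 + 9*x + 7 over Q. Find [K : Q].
The degree of the splitting field over Q equals the order of the Galois group, so first determine the group. The polynomial f is an irreducible sextic over Q, so G = Gal(f/Q) is one of the 16 transitive subgroups 6T1, ..., 6T16 of S_6. The discriminant of f is -9059283, which is not a perfect square, so G is not contained in A_6. The transitive groups of degree 6 not contained in A_6 are: C_6 (6T1, order 6), S_3 (6T2, order 6), D_6 (6T3, order 12), C_3 x S_3 (6T5, order 18), A_4 x C_2 (6T6, order 24), S_4 (6T8, order 24), S_3 x S_3 (6T9, order 36), S_4 x C_2 (6T11, order 48), (S_3 x S_3) : C_2 (6T13, order 72), PGL(2,5) (6T14, order 120), S_6 (6T16, order 720). By Dedekind's theorem, for a prime p not dividing disc(f) the degrees of the irreducible factors of f mod p form the cycle type of an element of G. Factoring f modulo the 28 such primes p <= 127 (skipping 3, 17, 43, which divide the discriminant), each new pattern first appears at: mod 2: f = (x^6 + x^4 + x^2 + x + 1), pattern 6; mod 7: f = (x)(x^2 + 5x + 3)(x^3 + x^2 + 3), pattern 3+2+1; mod 11: f = (x^2 + 4x + 5)(x^4 + 2x^3 + 2x^2 + 2x + 8), pattern 4+2; mod 13: f = (x + 6)(x + 11)(x^2 + 3x + 5)(x^2 + 12x + 4), pattern 2+2+1+1; mod 61: f = (x + 3)(x + 5)(x + 11)(x + 22)(x^2 + 26x + 14), pattern 2+1+1+1+1; mod 97: f = (x + 11)(x + 13)(x + 50)(x^3 + 29x^2 + 18x + 24), pattern 3+1+1+1; mod 113: f = (x^2 + 6x + 15)(x^2 + 47x + 38)(x^2 + 66x + 24), pattern 2+2+2; mod 127: f = (x^3 + 42x^2 + 99x + 37)(x^3 + 91x^2 + 31x + 86), pattern 3+3. No other pattern occurs in this range, so the set of observed cycle types is {6, 3+2+1, 4+2, 2+2+1+1, 2+1+1+1+1, 3+1+1+1, 2+2+2, 3+3}. The candidates containing elements of all these cycle types are (S_3 x S_3) : C_2 (6T13) of order 72, S_6 (6T16) of order 720; the others are excluded. The observed types are precisely the cycle types that occur in (S_3 x S_3) : C_2 (6T13) (apart from the identity). Each of the other remaining candidates has further cycle types, and by the Chebotarev density theorem the matching factorization patterns would occur for a proportion of primes equal to their share of the group: S_6 (6T16) additionally contains elements of type 5+1, 4+1+1 (234 of its 720 elements, about 32% of primes). None of the 28 primes tested shows any such pattern (for each of these groups the chance of that is below 10^-4), which rules them out. Hence G = (S_3 x S_3) : C_2 (6T13), of order 72. The Galois group (S_3 x S_3) : C_2 (6T13) has order 72, so the splitting field has degree 72 over Q.

72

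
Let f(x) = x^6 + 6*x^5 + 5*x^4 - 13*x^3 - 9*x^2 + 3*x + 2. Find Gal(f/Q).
6T12: PSL(2,5)

The polynomial f is an irreducible sextic over Q, so G = Gal(f/Q) is one of the 16 transitive subgroups 6T1, ..., 6T16 of S_6. The discriminant of f is 30991489 = 5567^2, a perfect square, so G is contained in A_6. The transitive groups of degree 6 contained in A_6 are: A_4 (6T4, order 12), S_4 (6T7, order 24), (C_3 x C_3) : C_4 (6T10, order 36), PSL(2,5) (6T12, order 60), A_6 (6T15, order 360). By Dedekind's theorem, for a prime p not dividing disc(f) the degrees of the irreducible factors of f mod p form the cycle type of an element of G. Factoring f modulo the 21 such primes p <= 79 (skipping 19, which divides the discriminant), each new pattern first appears at: mod 2: f = (x)(x^5 + x^3 + x^2 + x + 1), pattern 5+1; mod 7: f = (x^3 + x^2 + 3x + 1)(x^3 + 5x^2 + 4x + 2), pattern 3+3; mod 61: f = (x + 3)(x + 25)(x^2 + 48x + 25)(x^2 + 52x + 38), pattern 2+2+1+1. No other pattern occurs in this range, so the set of observed cycle types is {5+1, 3+3, 2+2+1+1}. The candidates containing elements of all these cycle types are PSL(2,5) (6T12) of order 60, A_6 (6T15) of order 360; the others are excluded. The observed types are precisely the cycle types that occur in PSL(2,5) (6T12) (apart from the identity). Each of the other remaining candidates has further cycle types, and by the Chebotarev density theorem the matching factorization patterns would occur for a proportion of primes equal to their share of the group: A_6 (6T15) additionally contains elements of type 4+2, 3+1+1+1 (130 of its 360 elements, about 36% of primes). None of the 21 primes tested shows any such pattern (for each of these groups the chance of that is below 10^-4), which rules them out. Hence G = PSL(2,5) (6T12), of order 60.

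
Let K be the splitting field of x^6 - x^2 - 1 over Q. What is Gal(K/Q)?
The polynomial f is an irreducible sextic over Q, so G = Gal(f/Q) is one of the 16 transitive subgroups 6T1, ..., 6T16 of S_6. The discriminant of f is 33856 = 184^2, a perfect square, so G is contained in A_6. The transitive groups of degree 6 contained in A_6 are: A_4 (6T4, order 12), S_4 (6T7, order 24), (C_3 x C_3) : C_4 (6T10, order 36), PSL(2,5) (6T12, order 60), A_6 (6T15, order 360). By Dedekind's theorem, for a prime p not dividing disc(f) the degrees of the irreducible factors of f mod p form the cycle type of an element of G. Factoring f modulo the 79 such primes p <= 419 (skipping 2, 23, which divide the discriminant), each new pattern first appears at: mod 3: f = (x^3 + x^2 + 2x + 1)(x^3 + 2x^2 + 2x + 2), pattern 3+3; mod 5: f = (x^2 + 3)(x^4 + 2x^2 + 3), pattern 4+2; mod 19: f = (x + 5)(x + 14)(x^2 + 9x + 15)(x^2 + 10x + 15), pattern 2+2+1+1; mod 223: f = (x + 16)(x + 57)(x + 78)(x + 145)(x + 166)(x + 207), pattern 1+1+1+1+1+1. No other pattern occurs in this range, so the set of observed cycle types is {3+3, 4+2, 2+2+1+1, 1+1+1+1+1+1}. The candidates containing elements of all these cycle types are S_4 (6T7) of order 24, (C_3 x C_3) : C_4 (6T10) of order 36, A_6 (6T15) of order 360; the others are excluded. The observed types are precisely the cycle types that occur in S_4 (6T7). Each of the other remaining candidates has further cycle types, and by the Chebotarev density theorem the matching factorization patterns would occur for a proportion of primes equal to their share of the group: (C_3 x C_3) : C_4 (6T10) additionally contains elements of type 3+1+1+1 (4 of its 36 elements, about 11% of primes); A_6 (6T15) additionally contains elements of type 5+1, 3+1+1+1 (184 of its 360 elements, about 51% of primes). None of the 79 primes tested shows any such pattern (for each of these groups the chance of that is below 10^-4), which rules them out. Hence G = S_4 (6T7), of order 24.

S_4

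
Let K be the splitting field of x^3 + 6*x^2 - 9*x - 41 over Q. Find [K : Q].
The degree of the splitting field over Q equals the order of the Galois group, so first determine the group. The polynomial is an irreducible cubic over Q and its discriminant is 35721 = 189^2, a perfect square. For an irreducible cubic, a square discriminant forces the Galois group to be A_3, the cyclic group of order 3. The Galois group C_3 (3T1) has order 3, so the splitting field has degree 3 over Q.

3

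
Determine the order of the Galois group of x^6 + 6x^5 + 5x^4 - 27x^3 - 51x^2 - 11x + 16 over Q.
60

The degree of the splitting field over Q equals the order of the Galois group, so first determine the group. The polynomial f is an irreducible sextic over Q, so G = Gal(f/Q) is one of the 16 transitive subgroups 6T1, ..., 6T16 of S_6. The discriminant of f is 30991489 = 5567^2, a perfect square, so G is contained in A_6. The transitive groups of degree 6 contained in A_6 are: A_4 (6T4, order 12), S_4 (6T7, order 24), (C_3 x C_3) : C_4 (6T10, order 36), PSL(2,5) (6T12, order 60), A_6 (6T15, order 360). By Dedekind's theorem, for a prime p not dividing disc(f) the degrees of the irreducible factors of f mod p form the cycle type of an element of G. Factoring f modulo the 21 such primes p <= 79 (skipping 19, which divides the discriminant), each new pattern first appears at: mod 2: f = (x)(x^5 + x^3 + x^2 + x + 1), pattern 5+1; mod 7: f = (x^3 + x^2 + 3x + 1)(x^3 + 5x^2 + 4x + 2), pattern 3+3; mod 61: f = (x + 38)(x + 60)(x^2 + 13x + 60)(x^2 + 17x + 55), pattern 2+2+1+1. No other pattern occurs in this range, so the set of observed cycle types is {5+1, 3+3, 2+2+1+1}. The candidates containing elements of all these cycle types are PSL(2,5) (6T12) of order 60, A_6 (6T15) of order 360; the others are excluded. The observed types are precisely the cycle types that occur in PSL(2,5) (6T12) (apart from the identity). Each of the other remaining candidates has further cycle types, and by the Chebotarev density theorem the matching factorization patterns would occur for a proportion of primes equal to their share of the group: A_6 (6T15) additionally contains elements of type 4+2, 3+1+1+1 (130 of its 360 elements, about 36% of primes). None of the 21 primes tested shows any such pattern (for each of these groups the chance of that is below 10^-4), which rules them out. Hence G = PSL(2,5) (6T12), of order 60. The Galois group PSL(2,5) (6T12) has order 60, so the splitting field has degree 60 over Q.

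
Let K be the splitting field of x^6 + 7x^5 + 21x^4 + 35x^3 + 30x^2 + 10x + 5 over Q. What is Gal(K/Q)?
(C_3 x C_3) : C_4, the transitive group 6T10 of order 36

The polynomial f is an irreducible sextic over Q, so G = Gal(f/Q) is one of the 16 transitive subgroups 6T1, ..., 6T16 of S_6. The discriminant of f is 525625 = 725^2, a perfect square, so G is contained in A_6. The transitive groups of degree 6 contained in A_6 are: A_4 (6T4, order 12), S_4 (6T7, order 24), (C_3 x C_3) : C_4 (6T10, order 36), PSL(2,5) (6T12, order 60), A_6 (6T15, order 360). By Dedekind's theorem, for a prime p not dividing disc(f) the degrees of the irreducible factors of f mod p form the cycle type of an element of G. Factoring f modulo the 19 such primes p <= 73 (skipping 5, 29, which divide the discriminant), each new pattern first appears at: mod 2: f = (x^2 + x + 1)(x^4 + x + 1), pattern 4+2; mod 11: f = (x^3 + 2x + 2)(x^3 + 7x^2 + 8x + 8), pattern 3+3; mod 19: f = (x + 12)(x + 13)(x^2 + 6x + 10)(x^2 + 14x + 12), pattern 2+2+1+1; mod 61: f = (x + 29)(x + 36)(x + 43)(x^3 + 21x^2 + 14x + 14), pattern 3+1+1+1. No other pattern occurs in this range, so the set of observed cycle types is {4+2, 3+3, 2+2+1+1, 3+1+1+1}. The candidates containing elements of all these cycle types are (C_3 x C_3) : C_4 (6T10) of order 36, A_6 (6T15) of order 360; the others are excluded. The observed types are precisely the cycle types that occur in (C_3 x C_3) : C_4 (6T10) (apart from the identity). Each of the other remaining candidates has further cycle types, and by the Chebotarev density theorem the matching factorization patterns would occur for a proportion of primes equal to their share of the group: A_6 (6T15) additionally contains elements of type 5+1 (144 of its 360 elements, about 40% of primes). None of the 19 primes tested shows any such pattern (for each of these groups the chance of that is below 10^-4), which rules them out. Hence G = (C_3 x C_3) : C_4 (6T10), of order 36.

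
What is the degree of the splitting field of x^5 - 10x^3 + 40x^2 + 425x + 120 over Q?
10

The degree of the splitting field over Q equals the order of the Galois group, so first determine the group. The polynomial f is an irreducible quintic over Q, so G = Gal(f/Q) is a transitive subgroup of S_5: one of C_5 (5T1, order 5), D_5 (5T2, order 10), F_20 (5T3, order 20), A_5 (5T4, order 60) or S_5 (5T5, order 120). The discriminant of f is 2415919104000000 = 49152000^2, a perfect square, so G is contained in A_5. The transitive groups of degree 5 contained in A_5 are: C_5 (5T1, order 5), D_5 (5T2, order 10), A_5 (5T4, order 60). By Dedekind's theorem, for a prime p not dividing disc(f) the degrees of the irreducible factors of f mod p form the cycle type of an element of G. Factoring f modulo the 23 such primes p <= 101 (skipping 2, 3, 5, which divide the discriminant), each new pattern first appears at: mod 7: f = (x^5 + 4x^3 + 5x^2 + 5x + 1), pattern 5; mod 17: f = (x + 9)(x^2 + 11x + 14)(x^2 + 14x + 5), pattern 2+2+1. No other pattern occurs in this range, so the set of observed cycle types is {5, 2+2+1}. The candidates containing elements of all these cycle types are D_5 (5T2) of order 10, A_5 (5T4) of order 60; the others are excluded. The observed types are precisely the cycle types that occur in D_5 (5T2) (apart from the identity). Each of the other remaining candidates has further cycle types, and by the Chebotarev density theorem the matching factorization patterns would occur for a proportion of primes equal to their share of the group: A_5 (5T4) additionally contains elements of type 3+1+1 (20 of its 60 elements, about 33% of primes). None of the 23 primes tested shows any such pattern (for each of these groups the chance of that is below 10^-4), which rules them out. Hence G = D_5 (5T2), of order 10. The Galois group D_5 (5T2) has order 10, so the splitting field has degree 10 over Q.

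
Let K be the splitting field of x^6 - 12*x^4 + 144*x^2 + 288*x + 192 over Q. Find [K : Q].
6

The degree of the splitting field over Q equals the order of the Galois group, so first determine the group. The polynomial f is an irreducible sextic over Q, so G = Gal(f/Q) is one of the 16 transitive subgroups 6T1, ..., 6T16 of S_6. The discriminant of f is -7629540176166912, which is not a perfect square, so G is not contained in A_6. The transitive groups of degree 6 not contained in A_6 are: C_6 (6T1, order 6), S_3 (6T2, order 6), D_6 (6T3, order 12), C_3 x S_3 (6T5, order 18), A_4 x C_2 (6T6, order 24), S_4 (6T8, order 24), S_3 x S_3 (6T9, order 36), S_4 x C_2 (6T11, order 48), (S_3 x S_3) : C_2 (6T13, order 72), PGL(2,5) (6T14, order 120), S_6 (6T16, order 720). By Dedekind's theorem, for a prime p not dividing disc(f) the degrees of the irreducible factors of f mod p form the cycle type of an element of G. Factoring f modulo the 37 such primes p <= 173 (skipping 2, 3, 19, which divide the discriminant), each new pattern first appears at: mod 5: f = (x^6 + 3x^4 + 4x^2 + 3x + 2), pattern 6; mod 7: f = (x^3 + 3x + 5)(x^3 + 6x + 2), pattern 3+3; mod 17: f = (x^2 + 5x + 14)(x^2 + 14x + 3)(x^2 + 15x + 7), pattern 2+2+2; mod 37: f = (x + 1)(x + 4)(x + 13)(x + 27)(x + 32)(x + 34), pattern 1+1+1+1+1+1. No other pattern occurs in this range, so the set of observed cycle types is {6, 3+3, 2+2+2, 1+1+1+1+1+1}. The candidates containing elements of all these cycle types are C_6 (6T1) of order 6, D_6 (6T3) of order 12, C_3 x S_3 (6T5) of order 18, A_4 x C_2 (6T6) of order 24, S_3 x S_3 (6T9) of order 36, S_4 x C_2 (6T11) of order 48, (S_3 x S_3) : C_2 (6T13) of order 72, PGL(2,5) (6T14) of order 120, S_6 (6T16) of order 720; the others are excluded. The observed types are precisely the cycle types that occur in C_6 (6T1). Each of the other remaining candidates has further cycle types, and by the Chebotarev density theorem the matching factorization patterns would occur for a proportion of primes equal to their share of the group: D_6 (6T3) additionally contains elements of type 2+2+1+1 (3 of its 12 elements, about 25% of primes); C_3 x S_3 (6T5) additionally contains elements of type 3+1+1+1 (4 of its 18 elements, about 22% of primes); A_4 x C_2 (6T6) additionally contains elements of type 2+2+1+1, 2+1+1+1+1 (6 of its 24 elements, about 25% of primes); S_3 x S_3 (6T9) additionally contains elements of type 3+1+1+1, 2+2+1+1 (13 of its 36 elements, about 36% of primes); S_4 x C_2 (6T11) additionally contains elements of type 4+2, 4+1+1, 2+2+1+1, 2+1+1+1+1 (24 of its 48 elements, about 50% of primes); (S_3 x S_3) : C_2 (6T13) additionally contains elements of type 4+2, 3+2+1, 3+1+1+1, 2+2+1+1, 2+1+1+1+1 (49 of its 72 elements, about 68% of primes); PGL(2,5) (6T14) additionally contains elements of type 5+1, 4+1+1, 2+2+1+1 (69 of its 120 elements, about 58% of primes); S_6 (6T16) additionally contains elements of type 5+1, 4+2, 4+1+1, 3+2+1, 3+1+1+1, 2+2+1+1, 2+1+1+1+1 (544 of its 720 elements, about 76% of primes). None of the 37 primes tested shows any such pattern (for each of these groups the chance of that is below 10^-4), which rules them out. Hence G = C_6 (6T1), of order 6. The Galois group C_6 (6T1) has order 6, so the splitting field has degree 6 over Q.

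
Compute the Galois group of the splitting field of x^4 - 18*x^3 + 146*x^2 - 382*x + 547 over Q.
4T4: A_4

The polynomial is an irreducible quartic over Q and its discriminant is 55503590464 = 235592^2, a perfect square, so the Galois group is contained in A_4. The resolvent cubic y^3 - 146*y^2 + 4688*y - 3704 is irreducible over Q. An irreducible resolvent with square discriminant gives A_4.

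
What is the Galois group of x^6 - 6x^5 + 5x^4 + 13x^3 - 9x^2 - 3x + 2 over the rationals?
PSL(2,5)

The polynomial f is an irreducible sextic over Q, so G = Gal(f/Q) is one of the 16 transitive subgroups 6T1, ..., 6T16 of S_6. The discriminant of f is 30991489 = 5567^2, a perfect square, so G is contained in A_6. The transitive groups of degree 6 contained in A_6 are: A_4 (6T4, order 12), S_4 (6T7, order 24), (C_3 x C_3) : C_4 (6T10, order 36), PSL(2,5) (6T12, order 60), A_6 (6T15, order 360). By Dedekind's theorem, for a prime p not dividing disc(f) the degrees of the irreducible factors of f mod p form the cycle type of an element of G. Factoring f modulo the 21 such primes p <= 79 (skipping 19, which divides the discriminant), each new pattern first appears at: mod 2: f = (x)(x^5 + x^3 + x^2 + x + 1), pattern 5+1; mod 7: f = (x^3 + 2x^2 + 4x + 5)(x^3 + 6x^2 + 3x + 6), pattern 3+3; mod 61: f = (x + 36)(x + 58)(x^2 + 9x + 38)(x^2 + 13x + 25), pattern 2+2+1+1. No other pattern occurs in this range, so the set of observed cycle types is {5+1, 3+3, 2+2+1+1}. The candidates containing elements of all these cycle types are PSL(2,5) (6T12) of order 60, A_6 (6T15) of order 360; the others are excluded. The observed types are precisely the cycle types that occur in PSL(2,5) (6T12) (apart from the identity). Each of the other remaining candidates has further cycle types, and by the Chebotarev density theorem the matching factorization patterns would occur for a proportion of primes equal to their share of the group: A_6 (6T15) additionally contains elements of type 4+2, 3+1+1+1 (130 of its 360 elements, about 36% of primes). None of the 21 primes tested shows any such pattern (for each of these groups the chance of that is below 10^-4), which rules them out. Hence G = PSL(2,5) (6T12), of order 60.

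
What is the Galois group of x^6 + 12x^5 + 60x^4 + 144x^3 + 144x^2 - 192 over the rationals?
S_3 x S_3 (also written G36-)

The polynomial f is an irreducible sextic over Q, so G = Gal(f/Q) is one of the 16 transitive subgroups 6T1, ..., 6T16 of S_6. The discriminant of f is 5410421842378752, which is not a perfect square, so G is not contained in A_6. The transitive groups of degree 6 not contained in A_6 are: C_6 (6T1, order 6), S_3 (6T2, order 6), D_6 (6T3, order 12), C_3 x S_3 (6T5, order 18), A_4 x C_2 (6T6, order 24), S_4 (6T8, order 24), S_3 x S_3 (6T9, order 36), S_4 x C_2 (6T11, order 48), (S_3 x S_3) : C_2 (6T13, order 72), PGL(2,5) (6T14, order 120), S_6 (6T16, order 720). By Dedekind's theorem, for a prime p not dividing disc(f) the degrees of the irreducible factors of f mod p form the cycle type of an element of G. Factoring f modulo the 23 such primes p <= 97 (skipping 2, 3, which divide the discriminant), each new pattern first appears at: mod 5: f = (x^6 + 2x^5 + 4x^3 + 4x^2 + 3), pattern 6; mod 11: f = (x + 1)(x + 8)(x^2 + 5x + 7)(x^2 + 9x + 6), pattern 2+2+1+1; mod 13: f = (x + 1)(x + 6)(x + 12)(x^3 + 6x^2 + 12x + 6), pattern 3+1+1+1; mod 31: f = (x^2 + x + 13)(x^2 + 20x + 8)(x^2 + 22x + 22), pattern 2+2+2; mod 97: f = (x^3 + 6x^2 + 12x + 17)(x^3 + 6x^2 + 12x + 80), pattern 3+3. No other pattern occurs in this range, so the set of observed cycle types is {6, 2+2+1+1, 3+1+1+1, 2+2+2, 3+3}. The candidates containing elements of all these cycle types are S_3 x S_3 (6T9) of order 36, (S_3 x S_3) : C_2 (6T13) of order 72, S_6 (6T16) of order 720; the others are excluded. The observed types are precisely the cycle types that occur in S_3 x S_3 (6T9) (apart from the identity). Each of the other remaining candidates has further cycle types, and by the Chebotarev density theorem the matching factorization patterns would occur for a proportion of primes equal to their share of the group: (S_3 x S_3) : C_2 (6T13) additionally contains elements of type 4+2, 3+2+1, 2+1+1+1+1 (36 of its 72 elements, about 50% of primes); S_6 (6T16) additionally contains elements of type 5+1, 4+2, 4+1+1, 3+2+1, 2+1+1+1+1 (459 of its 720 elements, about 64% of primes). None of the 23 primes tested shows any such pattern (for each of these groups the chance of that is below 10^-4), which rules them out. Hence G = S_3 x S_3 (6T9), of order 36.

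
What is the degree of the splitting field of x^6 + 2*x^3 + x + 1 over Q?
The degree of the splitting field over Q equals the order of the Galois group, so first determine the group. The polynomial f is an irreducible sextic over Q, so G = Gal(f/Q) is one of the 16 transitive subgroups 6T1, ..., 6T16 of S_6. The discriminant of f is 49781, which is not a perfect square, so G is not contained in A_6. The transitive groups of degree 6 not contained in A_6 are: C_6 (6T1, order 6), S_3 (6T2, order 6), D_6 (6T3, order 12), C_3 x S_3 (6T5, order 18), A_4 x C_2 (6T6, order 24), S_4 (6T8, order 24), S_3 x S_3 (6T9, order 36), S_4 x C_2 (6T11, order 48), (S_3 x S_3) : C_2 (6T13, order 72), PGL(2,5) (6T14, order 120), S_6 (6T16, order 720). By Dedekind's theorem, for a prime p not dividing disc(f) the degrees of the irreducible factors of f mod p form the cycle type of an element of G. Factoring f modulo the 4 such primes p <= 7, each new pattern first appears at: mod 2: f = (x^6 + x + 1), pattern 6; mod 5: f = (x + 4)(x^5 + x^4 + x^3 + 3x^2 + 3x + 4), pattern 5+1; mod 7: f = (x^2 + 4)(x^4 + 3x^2 + 2x + 2), pattern 4+2. No other pattern occurs in this range, so the set of observed cycle types is {6, 5+1, 4+2}. Among the candidates above, the only group containing elements of all these cycle types is S_6 (6T16); every other candidate lacks at least one of them. Hence G = S_6 (6T16), of order 720. The Galois group S_6 (6T16) has order 720, so the splitting field has degree 720 over Q.

720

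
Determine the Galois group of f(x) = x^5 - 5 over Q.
The polynomial f is an irreducible quintic over Q, so G = Gal(f/Q) is a transitive subgroup of S_5: one of C_5 (5T1, order 5), D_5 (5T2, order 10), F_20 (5T3, order 20), A_5 (5T4, order 60) or S_5 (5T5, order 120). The discriminant of f is 1953125, which is not a perfect square, so G is not contained in A_5. The transitive groups of degree 5 not contained in A_5 are: F_20 (5T3, order 20), S_5 (5T5, order 120). By Dedekind's theorem, for a prime p not dividing disc(f) the degrees of the irreducible factors of f mod p form the cycle type of an element of G. Factoring f modulo the 18 such primes p <= 67 (skipping 5, which divides the discriminant), each new pattern first appears at: mod 2: f = (x + 1)(x^4 + x^3 + x^2 + x + 1), pattern 4+1; mod 11: f = (x^5 + 6), pattern 5; mod 19: f = (x + 13)(x^2 + 11x + 17)(x^2 + 14x + 17), pattern 2+2+1; mod 31: f = (x + 3)(x + 6)(x + 12)(x + 17)(x + 24), pattern 1+1+1+1+1. No other pattern occurs in this range, so the set of observed cycle types is {4+1, 5, 2+2+1, 1+1+1+1+1}. The candidates containing elements of all these cycle types are F_20 (5T3) of order 20, S_5 (5T5) of order 120; the others are excluded. The observed types are precisely the cycle types that occur in F_20 (5T3). Each of the other remaining candidates has further cycle types, and by the Chebotarev density theorem the matching factorization patterns would occur for a proportion of primes equal to their share of the group: S_5 (5T5) additionally contains elements of type 3+2, 3+1+1, 2+1+1+1 (50 of its 120 elements, about 42% of primes). None of the 18 primes tested shows any such pattern (for each of these groups the chance of that is below 10^-4), which rules them out. Hence G = F_20 (5T3), of order 20.

F_20 (also written F20)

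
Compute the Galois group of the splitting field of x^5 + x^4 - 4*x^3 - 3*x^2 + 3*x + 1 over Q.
The polynomial f is an irreducible quintic over Q, so G = Gal(f/Q) is a transitive subgroup of S_5: one of C_5 (5T1, order 5), D_5 (5T2, order 10), F_20 (5T3, order 20), A_5 (5T4, order 60) or S_5 (5T5, order 120). The discriminant of f is 14641 = 121^2, a perfect square, so G is contained in A_5. The transitive groups of degree 5 contained in A_5 are: C_5 (5T1, order 5), D_5 (5T2, order 10), A_5 (5T4, order 60). By Dedekind's theorem, for a prime p not dividing disc(f) the degrees of the irreducible factors of f mod p form the cycle type of an element of G. Factoring f modulo the 14 such primes p <= 47 (skipping 11, which divides the discriminant), each new pattern first appears at: mod 2: f = (x^5 + x^4 + x^2 + x + 1), pattern 5; mod 23: f = (x + 9)(x + 12)(x + 13)(x + 17)(x + 19), pattern 1+1+1+1+1. No other pattern occurs in this range, so the set of observed cycle types is {5, 1+1+1+1+1}. The candidates containing elements of all these cycle types are C_5 (5T1) of order 5, D_5 (5T2) of order 10, A_5 (5T4) of order 60; the others are excluded. The observed types are precisely the cycle types that occur in C_5 (5T1). Each of the other remaining candidates has further cycle types, and by the Chebotarev density theorem the matching factorization patterns would occur for a proportion of primes equal to their share of the group: D_5 (5T2) additionally contains elements of type 2+2+1 (5 of its 10 elements, about 50% of primes); A_5 (5T4) additionally contains elements of type 3+1+1, 2+2+1 (35 of its 60 elements, about 58% of primes). None of the 14 primes tested shows any such pattern (for each of these groups the chance of that is below 10^-4), which rules them out. Hence G = C_5 (5T1), of order 5.

5T1: C_5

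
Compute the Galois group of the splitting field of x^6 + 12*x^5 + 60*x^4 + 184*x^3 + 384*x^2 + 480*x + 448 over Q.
The polynomial f is an irreducible sextic over Q, so G = Gal(f/Q) is one of the 16 transitive subgroups 6T1, ..., 6T16 of S_6. The discriminant of f is -190210142896128, which is not a perfect square, so G is not contained in A_6. The transitive groups of degree 6 not contained in A_6 are: C_6 (6T1, order 6), S_3 (6T2, order 6), D_6 (6T3, order 12), C_3 x S_3 (6T5, order 18), A_4 x C_2 (6T6, order 24), S_4 (6T8, order 24), S_3 x S_3 (6T9, order 36), S_4 x C_2 (6T11, order 48), (S_3 x S_3) : C_2 (6T13, order 72), PGL(2,5) (6T14, order 120), S_6 (6T16, order 720). By Dedekind's theorem, for a prime p not dividing disc(f) the degrees of the irreducible factors of f mod p form the cycle type of an element of G. Factoring f modulo the 33 such primes p <= 149 (skipping 2, 3, which divide the discriminant), each new pattern first appears at: mod 5: f = (x^6 + 2x^5 + 4x^3 + 4x^2 + 3), pattern 6; mod 7: f = (x)(x + 1)(x + 5)(x^3 + 6x^2 + 5x + 5), pattern 3+1+1+1; mod 17: f = (x^2 + 2x + 11)(x^2 + 13x + 16)(x^2 + 14x + 1), pattern 2+2+2; mod 19: f = (x^3 + 6x^2 + 12x + 4)(x^3 + 6x^2 + 12x + 17), pattern 3+3; mod 73: f = (x + 13)(x + 15)(x + 17)(x + 31)(x + 33)(x + 49), pattern 1+1+1+1+1+1. No other pattern occurs in this range, so the set of observed cycle types is {6, 3+1+1+1, 2+2+2, 3+3, 1+1+1+1+1+1}. The candidates containing elements of all these cycle types are C_3 x S_3 (6T5) of order 18, S_3 x S_3 (6T9) of order 36, (S_3 x S_3) : C_2 (6T13) of order 72, S_6 (6T16) of order 720; the others are excluded. The observed types are precisely the cycle types that occur in C_3 x S_3 (6T5). Each of the other remaining candidates has further cycle types, and by the Chebotarev density theorem the matching factorization patterns would occur for a proportion of primes equal to their share of the group: S_3 x S_3 (6T9) additionally contains elements of type 2+2+1+1 (9 of its 36 elements, about 25% of primes); (S_3 x S_3) : C_2 (6T13) additionally contains elements of type 4+2, 3+2+1, 2+2+1+1, 2+1+1+1+1 (45 of its 72 elements, about 62% of primes); S_6 (6T16) additionally contains elements of type 5+1, 4+2, 4+1+1, 3+2+1, 2+2+1+1, 2+1+1+1+1 (504 of its 720 elements, about 70% of primes). None of the 33 primes tested shows any such pattern (for each of these groups the chance of that is below 10^-4), which rules them out. Hence G = C_3 x S_3 (6T5), of order 18.

C_3 x S_3 (also written G18)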